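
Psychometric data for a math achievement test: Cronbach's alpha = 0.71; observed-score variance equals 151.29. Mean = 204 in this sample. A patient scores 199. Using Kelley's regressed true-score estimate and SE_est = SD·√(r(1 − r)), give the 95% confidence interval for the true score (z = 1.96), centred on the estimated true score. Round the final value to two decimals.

SD = √151.29 ≈ 12.3000
T̂ = 0.7100(199) + 0.2900(204) ≈ 200.4500
SE_est = 12.3000·√[r(1 − r)] ≈ 5.5813
CI = 200.4500 ± 1.96 * 5.5813 → [189.5107, 211.3893]

[189.51, 211.39]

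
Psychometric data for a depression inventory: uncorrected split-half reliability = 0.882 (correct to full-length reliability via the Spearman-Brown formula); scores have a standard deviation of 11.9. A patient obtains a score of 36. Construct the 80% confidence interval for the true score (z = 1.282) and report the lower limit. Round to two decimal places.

32.18

Spearman-Brown: r = 2(0.882) / (1 + 0.882) = 1.764 / 1.882 ≈ 0.937
SEM = 11.900×√(1 − 0.937) ≈ 2.980
1.282 × SEM ≈ 3.820
Lower limit = 36 − 3.820 ≈ 32.180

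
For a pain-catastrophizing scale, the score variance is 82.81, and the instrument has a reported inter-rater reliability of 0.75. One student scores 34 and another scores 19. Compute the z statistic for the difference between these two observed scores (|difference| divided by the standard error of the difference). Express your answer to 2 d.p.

σ = 82.81^(1/2) = 9.1000
SEM = 9.1000 · √(1 − 0.7500) = 9.1000 · √0.2500 ≃ 9.1000 · 0.5000 ≃ 4.5500
SE_diff = SEM · √2 ≃ 4.5500 · 1.4142 ≃ 6.4347
z = 15 / 6.4347 ≃ 2.3311

2.33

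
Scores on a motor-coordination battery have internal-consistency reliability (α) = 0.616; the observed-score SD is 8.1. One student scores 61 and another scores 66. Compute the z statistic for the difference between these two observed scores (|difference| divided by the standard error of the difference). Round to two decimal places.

0.70

SEM = 8.1000 · √(1 − 0.6160) = 8.1000 · √0.3840 ≈ 8.1000 · 0.6197 ≈ 5.0194
SE_diff = √2 · SEM ≈ 7.0985
z = 5 / 7.0985 ≈ 0.7044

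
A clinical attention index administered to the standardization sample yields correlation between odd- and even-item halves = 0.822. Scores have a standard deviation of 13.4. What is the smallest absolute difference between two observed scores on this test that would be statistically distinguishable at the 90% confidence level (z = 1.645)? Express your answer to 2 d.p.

Spearman-Brown: r = 2(0.822) / (1 + 0.822) = 1.64400 / 1.82200 ≈ 0.90231
SEM = 13.40000×√(1 − 0.90231) ≈ 4.18833
SE_diff = √2 × SEM ≈ 5.92319
Minimum reliable difference = 1.645 × SE_diff ≈ 1.645 × 5.92319 ≈ 9.74365

9.74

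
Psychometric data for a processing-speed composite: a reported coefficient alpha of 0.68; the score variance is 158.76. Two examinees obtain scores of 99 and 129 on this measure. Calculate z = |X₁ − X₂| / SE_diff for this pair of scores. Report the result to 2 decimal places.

SD = √158.76 ≈ 12.6000
The standard error of measurement is 12.6000×√(1 − 0.6800) ≈ 12.6000×0.5657 ≈ 7.1276.
SE_diff = √2 × SEM ≈ 10.0800
z = |99 − 129| / 10.0800 = 30 / 10.0800 ≈ 2.9762

2.98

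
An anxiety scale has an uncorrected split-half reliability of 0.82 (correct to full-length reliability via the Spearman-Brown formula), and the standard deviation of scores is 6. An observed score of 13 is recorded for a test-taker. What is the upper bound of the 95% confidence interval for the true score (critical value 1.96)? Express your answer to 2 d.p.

16.70

Full-length reliability (Spearman-Brown) = 2(0.82)/(1+0.82) ≈ 0.9011
SEM = 6.0000 × √(1 − 0.9011) = 6.0000 × √0.0989 ≈ 6.0000 × 0.3145 ≈ 1.8869
Margin = 1.96 × 1.8869 ≈ 3.6983
Upper bound: 13 + 3.6983 = 16.6983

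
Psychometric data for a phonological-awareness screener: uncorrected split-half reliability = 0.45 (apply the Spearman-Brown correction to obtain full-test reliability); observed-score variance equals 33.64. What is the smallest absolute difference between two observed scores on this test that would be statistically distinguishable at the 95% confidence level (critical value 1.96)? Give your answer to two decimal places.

9.90

SD = √33.64 = 5.800
Full-length reliability (Spearman-Brown) = 2(0.45)/(1+0.45) ≃ 0.621
SEM = 5.800*√(1 − 0.621) ≃ 3.572
SE_diff = √2 * SEM ≃ 5.052
Minimum reliable difference = 1.96 * SE_diff ≃ 1.96 * 5.052 ≃ 9.901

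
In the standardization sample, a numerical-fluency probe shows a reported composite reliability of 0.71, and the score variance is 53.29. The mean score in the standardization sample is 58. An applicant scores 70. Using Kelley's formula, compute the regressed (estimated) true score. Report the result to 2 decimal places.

66.52

T̂ = 0.710(70) + 0.290(58) ≈ 66.520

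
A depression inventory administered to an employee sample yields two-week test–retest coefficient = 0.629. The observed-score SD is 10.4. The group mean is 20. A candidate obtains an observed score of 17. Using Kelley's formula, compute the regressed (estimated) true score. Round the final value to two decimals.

18.11

T̂ = r·X + (1 − r)·M = 0.6290×17 + 0.3710×20 = 10.6930 + 7.4200 ≈ 18.1130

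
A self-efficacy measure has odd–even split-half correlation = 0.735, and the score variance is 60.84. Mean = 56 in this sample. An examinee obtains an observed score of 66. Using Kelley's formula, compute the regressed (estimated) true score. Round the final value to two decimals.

64.47

Full-length reliability (Spearman-Brown) = 2(0.735)/(1+0.735) ≈ 0.847
Estimated true score = 0.847·66 + (1 − 0.847)·56 ≈ 64.473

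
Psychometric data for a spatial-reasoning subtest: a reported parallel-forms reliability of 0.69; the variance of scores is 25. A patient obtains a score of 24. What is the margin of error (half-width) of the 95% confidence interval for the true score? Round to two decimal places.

σ = 25^(1/2) = 5.000
SEM = 5.000 × √(1 − 0.690) = 5.000 × √0.310 ≃ 5.000 × 0.557 ≃ 2.784
Half-width = 1.96×2.784 ≃ 5.456

5.46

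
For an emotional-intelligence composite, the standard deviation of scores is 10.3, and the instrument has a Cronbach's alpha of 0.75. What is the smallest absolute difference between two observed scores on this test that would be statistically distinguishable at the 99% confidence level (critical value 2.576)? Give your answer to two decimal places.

The standard error of measurement is 10.3000*√(1 − 0.7500) ≈ 10.3000*0.5000 ≈ 5.1500.
Standard error of the difference = 5.1500·√2 ≈ 7.2832
Minimum reliable difference = 2.576 * SE_diff ≈ 2.576 * 7.2832 ≈ 18.7615

18.76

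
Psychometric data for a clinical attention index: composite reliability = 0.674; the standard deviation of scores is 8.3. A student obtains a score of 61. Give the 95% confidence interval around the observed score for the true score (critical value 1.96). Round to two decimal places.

SEM = 8.300×√(1 − 0.674) ≃ 4.739
Half-width = 1.96×4.739 ≃ 9.288
CI = 61 ± 9.288 → [51.712, 70.288]

[51.71, 70.29]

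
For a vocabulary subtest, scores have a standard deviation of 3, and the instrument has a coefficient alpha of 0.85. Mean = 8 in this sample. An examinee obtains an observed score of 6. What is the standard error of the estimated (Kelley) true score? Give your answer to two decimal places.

SE_est = SD × √(r(1 − r)) = 3.000 × √0.128 ≈ 3.000 × 0.357 ≈ 1.071

1.07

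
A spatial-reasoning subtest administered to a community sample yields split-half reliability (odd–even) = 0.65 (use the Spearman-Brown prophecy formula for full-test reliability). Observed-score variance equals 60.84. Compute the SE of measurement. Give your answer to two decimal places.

3.59

SD = √60.84 ≈ 7.8000
Spearman-Brown: r = 2(0.65) / (1 + 0.65) = 1.3000 / 1.6500 ≈ 0.7879
The standard error of measurement is 7.8000*√(1 − 0.7879) ≈ 7.8000*0.4606 ≈ 3.5924.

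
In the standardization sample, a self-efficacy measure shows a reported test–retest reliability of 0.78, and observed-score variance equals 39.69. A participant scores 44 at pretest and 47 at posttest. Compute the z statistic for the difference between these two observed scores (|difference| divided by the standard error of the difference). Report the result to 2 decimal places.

0.72

SD = √39.69 ≈ 6.3000
SEM = 6.3000×√(1 − 0.7800) ≈ 2.9550
SE_diff = √2 × SEM ≈ 4.1789
z = 3 / 4.1789 ≈ 0.7179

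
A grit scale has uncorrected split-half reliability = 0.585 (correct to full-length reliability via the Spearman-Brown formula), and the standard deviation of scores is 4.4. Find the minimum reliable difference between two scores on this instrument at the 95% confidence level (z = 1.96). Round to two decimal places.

r_full = 2·0.585 / (1 + 0.585) ≈ 0.7382
SEM = 4.4000 × √(1 − 0.7382) = 4.4000 × √0.2618 ≈ 4.4000 × 0.5117 ≈ 2.2514
SE_diff = √2 × SEM ≈ 3.1840
Minimum reliable difference = 1.96 × SE_diff ≈ 1.96 × 3.1840 ≈ 6.2407

6.24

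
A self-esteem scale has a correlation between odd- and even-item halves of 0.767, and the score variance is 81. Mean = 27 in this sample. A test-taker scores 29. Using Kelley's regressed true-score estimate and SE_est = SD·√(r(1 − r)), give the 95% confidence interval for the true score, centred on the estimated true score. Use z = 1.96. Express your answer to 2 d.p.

[22.77, 34.70]

SD = √81 = 9.0000
Spearman-Brown: r = 2(0.767) / (1 + 0.767) = 1.5340 / 1.7670 ≈ 0.8681
Estimated true score = 0.8681*29 + (1 − 0.8681)*27 ≈ 28.7363
SE_est = SD * √(r(1 − r)) = 9.0000 * √0.1145 ≈ 9.0000 * 0.3383 ≈ 3.0451
CI = 28.7363 ± 1.96 * 3.0451 → [22.7679, 34.7046]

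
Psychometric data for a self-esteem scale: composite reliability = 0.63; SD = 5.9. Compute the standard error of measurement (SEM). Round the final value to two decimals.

3.59

The standard error of measurement is 5.9000*√(1 − 0.6300) ≈ 5.9000*0.6083 ≈ 3.5888.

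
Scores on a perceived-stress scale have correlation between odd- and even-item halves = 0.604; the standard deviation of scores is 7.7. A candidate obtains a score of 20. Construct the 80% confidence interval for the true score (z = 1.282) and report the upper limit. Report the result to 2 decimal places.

24.90

Spearman-Brown: r = 2(0.604) / (1 + 0.604) = 1.20800 / 1.60400 ≈ 0.75312
SEM = 7.70000×√(1 − 0.75312) ≈ 3.82592
Margin = 1.282 × 3.82592 ≈ 4.90483
Upper bound: 20 + 4.90483 = 24.90483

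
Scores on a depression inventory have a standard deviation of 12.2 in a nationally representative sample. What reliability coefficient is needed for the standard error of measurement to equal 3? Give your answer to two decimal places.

Required reliability = 1 − (SEM/SD)² = 1 − 0.0605 ≃ 0.9395

0.94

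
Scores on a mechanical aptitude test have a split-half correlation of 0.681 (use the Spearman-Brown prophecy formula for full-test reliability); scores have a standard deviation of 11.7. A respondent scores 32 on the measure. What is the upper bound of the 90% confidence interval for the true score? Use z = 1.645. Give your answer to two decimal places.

40.38

Spearman-Brown: r = 2(0.681) / (1 + 0.681) = 1.3620 / 1.6810 ≈ 0.8102
SEM = 11.7000 · √(1 − 0.8102) = 11.7000 · √0.1898 ≈ 11.7000 · 0.4356 ≈ 5.0968
Margin = 1.645 · 5.0968 ≈ 8.3842
Upper bound: 32 + 8.3842 = 40.3842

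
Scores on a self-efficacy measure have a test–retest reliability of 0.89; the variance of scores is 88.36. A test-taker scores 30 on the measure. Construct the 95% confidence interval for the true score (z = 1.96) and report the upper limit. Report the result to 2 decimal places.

36.11

SD = √88.36 ≈ 9.400
SEM = 9.400 × √(1 − 0.890) = 9.400 × √0.110 ≈ 9.400 × 0.332 ≈ 3.118
Margin = 1.96 × 3.118 ≈ 6.111
Upper limit = 30 + 6.111 ≈ 36.111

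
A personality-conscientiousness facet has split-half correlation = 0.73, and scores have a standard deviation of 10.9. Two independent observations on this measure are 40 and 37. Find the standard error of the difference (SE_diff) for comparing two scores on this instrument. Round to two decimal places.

6.09

Spearman-Brown: r = 2(0.73) / (1 + 0.73) = 1.4600 / 1.7300 ≈ 0.8439
SEM = 10.9000 · √(1 − 0.8439) = 10.9000 · √0.1561 ≈ 10.9000 · 0.3951 ≈ 4.3061
SE_diff = √2 · SEM ≈ 6.0898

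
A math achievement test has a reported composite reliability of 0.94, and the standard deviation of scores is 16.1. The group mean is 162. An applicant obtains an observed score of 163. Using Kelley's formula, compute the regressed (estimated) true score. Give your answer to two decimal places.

Estimated true score = 0.9400·163 + (1 − 0.9400)·162 ≃ 162.9400

162.94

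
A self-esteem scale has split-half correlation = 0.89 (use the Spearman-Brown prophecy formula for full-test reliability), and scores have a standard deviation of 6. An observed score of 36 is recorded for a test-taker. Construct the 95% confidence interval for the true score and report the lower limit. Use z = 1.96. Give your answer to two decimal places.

33.16

Spearman-Brown: r = 2(0.89) / (1 + 0.89) = 1.78000 / 1.89000 ≈ 0.94180
SEM = 6.00000×√(1 − 0.94180) ≈ 1.44749
1.96 × SEM ≈ 2.83709
Lower limit = 36 − 2.83709 ≈ 33.16291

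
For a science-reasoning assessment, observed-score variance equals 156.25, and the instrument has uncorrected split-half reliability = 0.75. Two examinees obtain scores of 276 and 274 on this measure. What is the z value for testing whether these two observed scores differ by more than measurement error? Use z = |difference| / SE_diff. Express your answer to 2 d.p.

SD = √156.25 ≈ 12.500
Spearman-Brown: r = 2(0.75) / (1 + 0.75) = 1.500 / 1.750 ≈ 0.857
The standard error of measurement is 12.500×√(1 − 0.857) ≈ 12.500×0.378 ≈ 4.725.
SE_diff = SEM × √2 ≈ 4.725 × 1.414 ≈ 6.682
z = 2 / 6.682 ≈ 0.299

0.30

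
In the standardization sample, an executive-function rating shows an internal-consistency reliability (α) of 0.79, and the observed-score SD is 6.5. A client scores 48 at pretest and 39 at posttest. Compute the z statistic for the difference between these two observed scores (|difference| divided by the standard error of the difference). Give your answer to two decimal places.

2.14

The standard error of measurement is 6.5000·√(1 − 0.7900) ≈ 6.5000·0.4583 ≈ 2.9787.
Standard error of the difference = 2.9787·√2 ≈ 4.2125
z = |48 − 39| / 4.2125 = 9 / 4.2125 ≈ 2.1365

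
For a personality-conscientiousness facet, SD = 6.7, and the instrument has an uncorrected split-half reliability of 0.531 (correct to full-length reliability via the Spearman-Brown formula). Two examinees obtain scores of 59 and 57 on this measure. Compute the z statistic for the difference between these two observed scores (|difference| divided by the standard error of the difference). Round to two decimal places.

Full-length reliability (Spearman-Brown) = 2(0.531)/(1+0.531) ≈ 0.6937
SEM = 6.7000 · √(1 − 0.6937) = 6.7000 · √0.3063 ≈ 6.7000 · 0.5535 ≈ 3.7083
SE_diff = √2 · SEM ≈ 5.2443
z = |59 − 57| / 5.2443 = 2 / 5.2443 ≈ 0.3814

0.38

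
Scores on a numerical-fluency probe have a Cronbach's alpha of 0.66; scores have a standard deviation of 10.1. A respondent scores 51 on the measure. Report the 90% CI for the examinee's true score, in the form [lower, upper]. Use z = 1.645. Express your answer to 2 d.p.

[41.31, 60.69]

The standard error of measurement is 10.10000×√(1 − 0.66000) ≃ 10.10000×0.58310 ≃ 5.88926.
Half-width = 1.645×5.88926 ≃ 9.68784
Interval: (41.31216, 60.68784)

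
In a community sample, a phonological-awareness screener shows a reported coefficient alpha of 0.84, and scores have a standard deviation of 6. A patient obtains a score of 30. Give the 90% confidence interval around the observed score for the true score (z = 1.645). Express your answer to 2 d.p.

[26.05, 33.95]

SEM = 6.0000 × √(1 − 0.8400) = 6.0000 × √0.1600 ≈ 6.0000 × 0.4000 ≈ 2.4000
1.645 × SEM ≈ 3.9480
CI = 30 ± 3.9480 → [26.0520, 33.9480]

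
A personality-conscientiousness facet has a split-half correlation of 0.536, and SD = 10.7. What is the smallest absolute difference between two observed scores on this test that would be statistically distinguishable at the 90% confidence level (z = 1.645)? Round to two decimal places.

Full-length reliability (Spearman-Brown) = 2(0.536)/(1+0.536) ≈ 0.698
SEM = 10.700×√(1 − 0.698) ≈ 5.881
SE_diff = SEM × √2 ≈ 5.881 × 1.414 ≈ 8.317
Minimum reliable difference = 1.645 × SE_diff ≈ 1.645 × 8.317 ≈ 13.681

13.68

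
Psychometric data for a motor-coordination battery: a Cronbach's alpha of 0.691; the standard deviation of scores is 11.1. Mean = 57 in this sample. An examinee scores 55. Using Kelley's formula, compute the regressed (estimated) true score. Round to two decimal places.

Estimated true score = 0.691·55 + (1 − 0.691)·57 ≈ 55.618

55.62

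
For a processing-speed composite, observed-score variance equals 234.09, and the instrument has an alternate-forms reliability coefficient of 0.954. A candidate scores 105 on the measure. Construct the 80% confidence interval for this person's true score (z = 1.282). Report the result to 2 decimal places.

SD = √234.09 ≈ 15.300
SEM = 15.300 · √(1 − 0.954) = 15.300 · √0.046 ≈ 15.300 · 0.214 ≈ 3.281
Half-width = 1.282·3.281 ≈ 4.207
CI = 105 ± 4.207 → [100.793, 109.207]

[100.79, 109.21]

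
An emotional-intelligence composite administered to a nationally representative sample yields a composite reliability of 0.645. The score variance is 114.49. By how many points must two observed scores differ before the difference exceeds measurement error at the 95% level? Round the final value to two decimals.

σ = 114.49^(1/2) = 10.7000
SEM = 10.7000 · √(1 − 0.6450) = 10.7000 · √0.3550 ≈ 10.7000 · 0.5958 ≈ 6.3753
SE_diff = √2 · SEM ≈ 9.0160
Minimum reliable difference = 1.96 · SE_diff ≈ 1.96 · 9.0160 ≈ 17.6713

17.67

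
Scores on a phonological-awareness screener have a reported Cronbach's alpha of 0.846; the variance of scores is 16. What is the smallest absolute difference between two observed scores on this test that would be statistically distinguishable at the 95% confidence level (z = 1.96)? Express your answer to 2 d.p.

SD = √16 = 4.000
SEM = 4.000 × √(1 − 0.846) = 4.000 × √0.154 ≈ 4.000 × 0.392 ≈ 1.570
SE_diff = √2 × SEM ≈ 2.220
Smallest detectable difference = 1.96×2.220 ≈ 4.351

4.35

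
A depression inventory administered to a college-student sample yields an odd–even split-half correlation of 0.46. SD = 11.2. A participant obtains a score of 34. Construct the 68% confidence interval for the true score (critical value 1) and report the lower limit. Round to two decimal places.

Full-length reliability (Spearman-Brown) = 2(0.46)/(1+0.46) ≈ 0.6301
SEM = 11.2000 · √(1 − 0.6301) = 11.2000 · √0.3699 ≈ 11.2000 · 0.6082 ≈ 6.8114
Half-width = 1·6.8114 ≈ 6.8114
Lower limit = 34 − 6.8114 ≈ 27.1886

27.19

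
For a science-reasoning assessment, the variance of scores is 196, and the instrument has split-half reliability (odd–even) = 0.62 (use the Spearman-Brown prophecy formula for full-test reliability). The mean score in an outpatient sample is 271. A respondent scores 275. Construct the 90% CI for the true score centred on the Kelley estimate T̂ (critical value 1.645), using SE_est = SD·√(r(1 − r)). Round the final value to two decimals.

[264.30, 283.82]

SD = √196 = 14.0000
Spearman-Brown: r = 2(0.62) / (1 + 0.62) = 1.2400 / 1.6200 ≃ 0.7654
T̂ = r·X + (1 − r)·M = 0.7654·275 + 0.2346·271 ≃ 210.4938 + 63.5679 ≃ 274.0617
SE_est = SD · √(r(1 − r)) = 14.0000 · √0.1795 ≃ 14.0000 · 0.4237 ≃ 5.9322
CI = 274.0617 ± 1.645 · 5.9322 → [264.3033, 283.8202]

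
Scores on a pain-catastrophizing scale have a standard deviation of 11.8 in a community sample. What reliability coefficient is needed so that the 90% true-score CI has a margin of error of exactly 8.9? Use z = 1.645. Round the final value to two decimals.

0.79

Required SEM = 8.9 / 1.645 ≈ 5.4103
Required reliability = 1 − (SEM/SD)² = 1 − 0.2102 ≈ 0.7898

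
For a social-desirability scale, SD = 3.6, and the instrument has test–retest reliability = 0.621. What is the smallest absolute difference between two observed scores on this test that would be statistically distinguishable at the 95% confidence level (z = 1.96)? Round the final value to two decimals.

6.14

SEM = 3.6000 × √(1 − 0.6210) = 3.6000 × √0.3790 ≈ 3.6000 × 0.6156 ≈ 2.2163
SE_diff = √2 × SEM ≈ 3.1343
Minimum reliable difference = 1.96 × SE_diff ≈ 1.96 × 3.1343 ≈ 6.1432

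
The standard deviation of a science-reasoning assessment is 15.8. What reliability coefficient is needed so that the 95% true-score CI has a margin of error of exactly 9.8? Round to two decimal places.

Required SEM = 9.8 / 1.96 ≈ 5.000
Required reliability = 1 − (SEM/SD)² = 1 − 0.100 ≈ 0.900

0.90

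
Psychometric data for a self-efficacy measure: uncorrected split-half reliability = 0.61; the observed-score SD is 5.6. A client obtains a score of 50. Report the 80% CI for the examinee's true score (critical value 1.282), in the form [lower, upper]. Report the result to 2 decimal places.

Spearman-Brown: r = 2(0.61) / (1 + 0.61) = 1.220 / 1.610 ≈ 0.758
SEM = 5.600*√(1 − 0.758) ≈ 2.756
Half-width = 1.282*2.756 ≈ 3.533
Interval: (46.467, 53.533)

[46.47, 53.53]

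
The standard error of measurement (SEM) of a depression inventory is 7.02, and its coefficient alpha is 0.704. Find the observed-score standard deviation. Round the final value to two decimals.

σ = SEM·(1 − r)^(−1/2) ≈ 7.02×1.83804 ≈ 12.90302

12.90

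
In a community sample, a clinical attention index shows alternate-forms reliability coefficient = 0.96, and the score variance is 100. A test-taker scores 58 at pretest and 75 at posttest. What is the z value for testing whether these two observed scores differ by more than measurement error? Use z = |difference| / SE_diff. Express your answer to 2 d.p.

SD = √100 = 10.00000
SEM = 10.00000×√(1 − 0.96000) ≃ 2.00000
Standard error of the difference = 2.00000·√2 ≃ 2.82843
z = 17 / 2.82843 ≃ 6.01041

6.01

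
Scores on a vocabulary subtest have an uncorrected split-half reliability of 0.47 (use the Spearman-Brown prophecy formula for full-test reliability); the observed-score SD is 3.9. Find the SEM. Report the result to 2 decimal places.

r_full = 2·0.47 / (1 + 0.47) ≃ 0.6395
SEM = 3.9000 * √(1 − 0.6395) = 3.9000 * √0.3605 ≃ 3.9000 * 0.6005 ≃ 2.3418

2.34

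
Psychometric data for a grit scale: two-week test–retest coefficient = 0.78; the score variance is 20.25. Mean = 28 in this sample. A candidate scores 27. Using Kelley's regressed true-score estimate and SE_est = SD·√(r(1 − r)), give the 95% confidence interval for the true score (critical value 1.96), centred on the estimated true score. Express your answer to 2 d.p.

σ = 20.25^(1/2) = 4.5000
Estimated true score = 0.7800·27 + (1 − 0.7800)·28 ≈ 27.2200
SE_est = 4.5000·√[r(1 − r)] ≈ 1.8641
95% CI: 27.2200 ± 3.6537 ≈ (23.5663, 30.8737)

[23.57, 30.87]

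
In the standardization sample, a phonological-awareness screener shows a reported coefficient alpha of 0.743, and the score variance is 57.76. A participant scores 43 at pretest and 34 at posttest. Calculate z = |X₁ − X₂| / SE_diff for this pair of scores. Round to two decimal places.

1.65

SD = √57.76 = 7.6000
SEM = 7.6000 * √(1 − 0.7430) = 7.6000 * √0.2570 ≃ 7.6000 * 0.5070 ≃ 3.8528
Standard error of the difference = 3.8528·√2 ≃ 5.4487
z = |43 − 34| / 5.4487 = 9 / 5.4487 ≃ 1.6518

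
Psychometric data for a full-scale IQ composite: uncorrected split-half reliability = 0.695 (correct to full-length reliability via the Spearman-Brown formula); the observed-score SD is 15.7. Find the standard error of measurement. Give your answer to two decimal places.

Spearman-Brown: r = 2(0.695) / (1 + 0.695) = 1.39000 / 1.69500 ≈ 0.82006
SEM = 15.70000 × √(1 − 0.82006) = 15.70000 × √0.17994 ≈ 15.70000 × 0.42419 ≈ 6.65985

6.66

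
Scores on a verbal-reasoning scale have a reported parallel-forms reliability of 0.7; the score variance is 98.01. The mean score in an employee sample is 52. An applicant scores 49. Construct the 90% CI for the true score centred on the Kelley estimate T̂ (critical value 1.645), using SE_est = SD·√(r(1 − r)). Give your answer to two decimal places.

[42.44, 57.36]

σ = 98.01^(1/2) = 9.900
Estimated true score = 0.700*49 + (1 − 0.700)*52 ≈ 49.900
SE_est = SD * √(r(1 − r)) = 9.900 * √0.210 ≈ 9.900 * 0.458 ≈ 4.537
90% CI: 49.900 ± 7.463 ≈ (42.437, 57.363)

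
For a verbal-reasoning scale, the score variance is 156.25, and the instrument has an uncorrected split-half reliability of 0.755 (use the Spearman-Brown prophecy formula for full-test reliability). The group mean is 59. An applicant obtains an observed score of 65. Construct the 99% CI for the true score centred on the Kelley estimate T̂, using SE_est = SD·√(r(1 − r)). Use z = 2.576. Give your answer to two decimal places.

SD = √156.25 = 12.500
Spearman-Brown: r = 2(0.755) / (1 + 0.755) = 1.510 / 1.755 ≃ 0.860
T̂ = r·X + (1 − r)·M = 0.860×65 + 0.140×59 ≃ 55.926 + 8.236 ≃ 64.162
SE_est = SD × √(r(1 − r)) = 12.500 × √0.120 ≃ 12.500 × 0.347 ≃ 4.332
CI = 64.162 ± 2.576 × 4.332 → [53.003, 75.322]

[53.00, 75.32]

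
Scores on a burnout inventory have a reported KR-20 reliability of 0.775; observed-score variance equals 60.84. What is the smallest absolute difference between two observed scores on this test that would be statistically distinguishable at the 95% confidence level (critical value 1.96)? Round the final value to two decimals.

SD = √60.84 ≃ 7.8000
The standard error of measurement is 7.8000×√(1 − 0.7750) ≃ 7.8000×0.4743 ≃ 3.6999.
SE_diff = √2 × SEM ≃ 5.2324
Smallest detectable difference = 1.96×5.2324 ≃ 10.2555

10.26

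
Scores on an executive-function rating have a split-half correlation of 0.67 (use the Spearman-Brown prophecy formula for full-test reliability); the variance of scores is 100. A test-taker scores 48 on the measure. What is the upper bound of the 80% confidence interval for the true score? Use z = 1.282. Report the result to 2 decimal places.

σ = 100^(1/2) = 10.00000
Full-length reliability (Spearman-Brown) = 2(0.67)/(1+0.67) ≈ 0.80240
The standard error of measurement is 10.00000*√(1 − 0.80240) ≈ 10.00000*0.44453 ≈ 4.44528.
Margin = 1.282 * 4.44528 ≈ 5.69884
Upper limit = 48 + 5.69884 ≈ 53.69884

53.70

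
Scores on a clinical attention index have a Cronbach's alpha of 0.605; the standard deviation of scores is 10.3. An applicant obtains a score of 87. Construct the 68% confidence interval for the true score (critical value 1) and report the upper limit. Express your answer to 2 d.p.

93.47

SEM = 10.300 · √(1 − 0.605) = 10.300 · √0.395 ≈ 10.300 · 0.628 ≈ 6.473
Margin = 1 · 6.473 ≈ 6.473
Upper limit = 87 + 6.473 ≈ 93.473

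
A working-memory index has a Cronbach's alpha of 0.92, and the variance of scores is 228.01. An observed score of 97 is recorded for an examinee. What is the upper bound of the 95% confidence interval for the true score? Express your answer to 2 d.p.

SD = √228.01 = 15.1000
SEM = 15.1000×√(1 − 0.9200) ≈ 4.2709
1.96 × SEM ≈ 8.3710
Upper limit = 97 + 8.3710 ≈ 105.3710

105.37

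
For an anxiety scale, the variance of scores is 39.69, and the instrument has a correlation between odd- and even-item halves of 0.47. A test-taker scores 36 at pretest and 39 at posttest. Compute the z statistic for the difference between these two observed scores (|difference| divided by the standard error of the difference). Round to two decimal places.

σ = 39.69^(1/2) = 6.3000
r_full = 2·0.47 / (1 + 0.47) ≈ 0.6395
The standard error of measurement is 6.3000*√(1 − 0.6395) ≈ 6.3000*0.6005 ≈ 3.7829.
SE_diff = SEM * √2 ≈ 3.7829 * 1.4142 ≈ 5.3498
z = 3 / 5.3498 ≈ 0.5608

0.56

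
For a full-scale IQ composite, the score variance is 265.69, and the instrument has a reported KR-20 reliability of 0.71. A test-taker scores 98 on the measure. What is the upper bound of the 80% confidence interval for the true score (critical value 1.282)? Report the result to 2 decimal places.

109.25

SD = √265.69 = 16.30000
The standard error of measurement is 16.30000×√(1 − 0.71000) ≈ 16.30000×0.53852 ≈ 8.77782.
Margin = 1.282 × 8.77782 ≈ 11.25316
Upper limit = 98 + 11.25316 ≈ 109.25316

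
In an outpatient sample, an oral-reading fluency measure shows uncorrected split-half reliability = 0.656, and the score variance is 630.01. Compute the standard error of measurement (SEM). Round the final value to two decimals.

σ = 630.01^(1/2) = 25.1000
r_full = 2·0.656 / (1 + 0.656) ≈ 0.7923
SEM = 25.1000 * √(1 − 0.7923) = 25.1000 * √0.2077 ≈ 25.1000 * 0.4558 ≈ 11.4399

11.44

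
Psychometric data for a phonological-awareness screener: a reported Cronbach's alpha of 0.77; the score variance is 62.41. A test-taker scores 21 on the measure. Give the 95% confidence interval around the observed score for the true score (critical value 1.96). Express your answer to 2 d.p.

[13.57, 28.43]

SD = √62.41 = 7.9000
SEM = 7.9000 * √(1 − 0.7700) = 7.9000 * √0.2300 ≈ 7.9000 * 0.4796 ≈ 3.7887
1.96 * SEM ≈ 7.4259
CI = 21 ± 7.4259 → [13.5741, 28.4259]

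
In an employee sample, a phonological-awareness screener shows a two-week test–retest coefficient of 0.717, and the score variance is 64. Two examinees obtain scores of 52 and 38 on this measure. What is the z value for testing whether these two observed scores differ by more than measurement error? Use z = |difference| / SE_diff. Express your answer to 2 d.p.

2.33

SD = √64 ≈ 8.0000
SEM = 8.0000 * √(1 − 0.7170) = 8.0000 * √0.2830 ≈ 8.0000 * 0.5320 ≈ 4.2558
SE_diff = SEM * √2 ≈ 4.2558 * 1.4142 ≈ 6.0186
z = |52 − 38| / 6.0186 = 14 / 6.0186 ≈ 2.3261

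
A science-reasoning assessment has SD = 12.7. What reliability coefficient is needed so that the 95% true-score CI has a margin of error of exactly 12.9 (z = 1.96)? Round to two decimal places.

0.73

SEM needed = half-width / z = 12.9/1.96 ≃ 6.5816
Required reliability = 1 − (SEM/SD)² = 1 − 0.2686 ≃ 0.7314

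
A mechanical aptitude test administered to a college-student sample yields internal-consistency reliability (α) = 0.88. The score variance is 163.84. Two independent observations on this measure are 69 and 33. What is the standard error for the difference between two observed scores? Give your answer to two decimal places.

6.27

SD = √163.84 = 12.8000
SEM = 12.8000 * √(1 − 0.8800) = 12.8000 * √0.1200 ≈ 12.8000 * 0.3464 ≈ 4.4341
Standard error of the difference = 4.4341·√2 ≈ 6.2707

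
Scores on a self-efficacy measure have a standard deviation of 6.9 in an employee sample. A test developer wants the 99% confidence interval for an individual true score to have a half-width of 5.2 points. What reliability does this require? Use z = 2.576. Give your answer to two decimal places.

0.91

SEM needed = half-width / z = 5.2/2.576 ≈ 2.01863
r = 1 − (SEM / SD)² = 1 − (2.01863 / 6.9)² ≈ 1 − 0.08559 ≈ 0.91441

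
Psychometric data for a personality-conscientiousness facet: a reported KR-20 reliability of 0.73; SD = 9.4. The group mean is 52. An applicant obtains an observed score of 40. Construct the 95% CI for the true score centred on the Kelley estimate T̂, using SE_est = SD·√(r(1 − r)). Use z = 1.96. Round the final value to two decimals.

[35.06, 51.42]

T̂ = r·X + (1 − r)·M = 0.73000*40 + 0.27000*52 = 29.20000 + 14.04000 ≈ 43.24000
SE_est = SD * √(r(1 − r)) = 9.40000 * √0.19710 ≈ 9.40000 * 0.44396 ≈ 4.17322
95% CI: 43.24000 ± 8.17951 ≈ (35.06049, 51.41951)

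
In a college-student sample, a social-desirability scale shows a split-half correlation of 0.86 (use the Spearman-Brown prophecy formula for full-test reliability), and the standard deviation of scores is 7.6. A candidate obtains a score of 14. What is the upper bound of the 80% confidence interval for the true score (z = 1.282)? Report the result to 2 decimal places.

16.67

Full-length reliability (Spearman-Brown) = 2(0.86)/(1+0.86) ≃ 0.92473
SEM = 7.60000·√(1 − 0.92473) ≃ 2.08507
1.282 · SEM ≃ 2.67306
Upper bound: 14 + 2.67306 = 16.67306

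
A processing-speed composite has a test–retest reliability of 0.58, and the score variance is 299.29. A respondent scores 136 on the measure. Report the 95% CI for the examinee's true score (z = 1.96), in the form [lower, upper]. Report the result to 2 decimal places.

[114.03, 157.97]

σ = 299.29^(1/2) = 17.3000
SEM = 17.3000 * √(1 − 0.5800) = 17.3000 * √0.4200 ≈ 17.3000 * 0.6481 ≈ 11.2117
1.96 * SEM ≈ 21.9749
CI = 136 ± 21.9749 → [114.0251, 157.9749]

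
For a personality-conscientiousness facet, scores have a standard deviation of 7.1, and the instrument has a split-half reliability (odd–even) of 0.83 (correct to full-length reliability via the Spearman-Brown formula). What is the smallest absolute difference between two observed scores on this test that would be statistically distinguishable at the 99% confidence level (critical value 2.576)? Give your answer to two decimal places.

7.88

r_full = 2·0.83 / (1 + 0.83) ≈ 0.9071
The standard error of measurement is 7.1000*√(1 − 0.9071) ≈ 7.1000*0.3048 ≈ 2.1640.
SE_diff = √2 * SEM ≈ 3.0604
Minimum reliable difference = 2.576 * SE_diff ≈ 2.576 * 3.0604 ≈ 7.8835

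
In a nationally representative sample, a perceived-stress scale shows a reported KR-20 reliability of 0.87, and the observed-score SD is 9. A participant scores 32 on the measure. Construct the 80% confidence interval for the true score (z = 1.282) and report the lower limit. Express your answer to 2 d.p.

27.84

The standard error of measurement is 9.00000·√(1 − 0.87000) ≈ 9.00000·0.36056 ≈ 3.24500.
1.282 · SEM ≈ 4.16009
Lower limit = 32 − 4.16009 ≈ 27.83991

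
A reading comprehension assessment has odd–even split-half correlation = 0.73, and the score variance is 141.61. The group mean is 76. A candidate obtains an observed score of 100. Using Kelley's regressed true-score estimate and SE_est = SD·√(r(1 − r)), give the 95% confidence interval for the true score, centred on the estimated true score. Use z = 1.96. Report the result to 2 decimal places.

SD = √141.61 = 11.90000
Full-length reliability (Spearman-Brown) = 2(0.73)/(1+0.73) ≈ 0.84393
Estimated true score = 0.84393×100 + (1 − 0.84393)×76 ≈ 96.25434
SE_est = SD × √(r(1 − r)) = 11.90000 × √0.13171 ≈ 11.90000 × 0.36292 ≈ 4.31876
95% CI: 96.25434 ± 8.46477 ≈ (87.78956, 104.71911)

[87.79, 104.72]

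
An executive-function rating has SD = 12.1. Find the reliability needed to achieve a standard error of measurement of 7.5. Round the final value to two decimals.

r = 1 − (7.500/12.1)² ≈ 1 − 0.384 ≈ 0.616

0.62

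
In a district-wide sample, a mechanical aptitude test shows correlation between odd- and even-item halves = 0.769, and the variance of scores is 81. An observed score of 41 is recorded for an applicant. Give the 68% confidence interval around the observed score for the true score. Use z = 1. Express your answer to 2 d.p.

[37.75, 44.25]

σ = 81^(1/2) = 9.000
r_full = 2·0.769 / (1 + 0.769) ≈ 0.869
The standard error of measurement is 9.000·√(1 − 0.869) ≈ 9.000·0.361 ≈ 3.252.
1 · SEM ≈ 3.252
68% CI: 41 ± 3.252 = [37.748, 44.252]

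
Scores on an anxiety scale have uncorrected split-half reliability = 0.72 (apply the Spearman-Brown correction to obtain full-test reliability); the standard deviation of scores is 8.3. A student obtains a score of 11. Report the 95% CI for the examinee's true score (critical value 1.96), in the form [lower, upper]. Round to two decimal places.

[4.44, 17.56]

r_full = 2·0.72 / (1 + 0.72) ≃ 0.83721
SEM = 8.30000 × √(1 − 0.83721) = 8.30000 × √0.16279 ≃ 8.30000 × 0.40347 ≃ 3.34883
Margin = 1.96 × 3.34883 ≃ 6.56370
CI = 11 ± 6.56370 → [4.43630, 17.56370]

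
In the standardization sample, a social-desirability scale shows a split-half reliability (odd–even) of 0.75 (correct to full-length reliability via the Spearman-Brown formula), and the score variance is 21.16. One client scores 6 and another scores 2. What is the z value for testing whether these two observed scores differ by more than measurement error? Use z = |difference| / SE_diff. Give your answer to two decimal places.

1.63

SD = √21.16 ≈ 4.600
Spearman-Brown: r = 2(0.75) / (1 + 0.75) = 1.500 / 1.750 ≈ 0.857
SEM = 4.600 · √(1 − 0.857) = 4.600 · √0.143 ≈ 4.600 · 0.378 ≈ 1.739
SE_diff = √2 · SEM ≈ 2.459
z = |6 − 2| / 2.459 = 4 / 2.459 ≈ 1.627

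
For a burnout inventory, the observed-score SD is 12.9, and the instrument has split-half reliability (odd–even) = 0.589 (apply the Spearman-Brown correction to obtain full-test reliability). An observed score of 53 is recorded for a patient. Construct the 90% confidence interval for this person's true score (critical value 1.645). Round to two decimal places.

[42.21, 63.79]

r_full = 2·0.589 / (1 + 0.589) ≈ 0.741
SEM = 12.900 × √(1 − 0.741) = 12.900 × √0.259 ≈ 12.900 × 0.509 ≈ 6.561
1.645 × SEM ≈ 10.792
Interval: (42.208, 63.792)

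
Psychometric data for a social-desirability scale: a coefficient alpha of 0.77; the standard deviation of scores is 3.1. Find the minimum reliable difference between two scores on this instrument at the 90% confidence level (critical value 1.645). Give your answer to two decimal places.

3.46

The standard error of measurement is 3.10000·√(1 − 0.77000) ≃ 3.10000·0.47958 ≃ 1.48671.
Standard error of the difference = 1.48671·√2 ≃ 2.10252
Minimum reliable difference = 1.645 · SE_diff ≃ 1.645 · 2.10252 ≃ 3.45865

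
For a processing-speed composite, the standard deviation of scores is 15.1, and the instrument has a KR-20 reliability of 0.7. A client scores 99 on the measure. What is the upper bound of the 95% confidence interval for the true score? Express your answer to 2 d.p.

SEM = 15.1000 * √(1 − 0.7000) = 15.1000 * √0.3000 ≈ 15.1000 * 0.5477 ≈ 8.2706
Margin = 1.96 * 8.2706 ≈ 16.2104
Upper limit = 99 + 16.2104 ≈ 115.2104

115.21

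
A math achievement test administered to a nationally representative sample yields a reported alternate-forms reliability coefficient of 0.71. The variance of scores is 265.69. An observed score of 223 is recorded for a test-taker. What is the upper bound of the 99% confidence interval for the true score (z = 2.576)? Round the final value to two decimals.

SD = √265.69 = 16.3000
SEM = 16.3000*√(1 − 0.7100) ≈ 8.7778
Half-width = 2.576*8.7778 ≈ 22.6117
Upper bound: 223 + 22.6117 = 245.6117

245.61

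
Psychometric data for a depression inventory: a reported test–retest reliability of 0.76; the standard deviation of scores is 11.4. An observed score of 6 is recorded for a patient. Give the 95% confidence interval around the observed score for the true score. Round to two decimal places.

SEM = 11.4000*√(1 − 0.7600) ≈ 5.5848
1.96 * SEM ≈ 10.9463
CI = 6 ± 10.9463 → [-4.9463, 16.9463]

[-4.95, 16.95]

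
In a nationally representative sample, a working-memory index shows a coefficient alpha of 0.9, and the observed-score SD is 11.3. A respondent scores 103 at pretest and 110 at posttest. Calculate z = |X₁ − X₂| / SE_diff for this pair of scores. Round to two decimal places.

1.39

SEM = 11.300×√(1 − 0.900) ≈ 3.573
SE_diff = √2 × SEM ≈ 5.054
z = |103 − 110| / 5.054 = 7 / 5.054 ≈ 1.385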